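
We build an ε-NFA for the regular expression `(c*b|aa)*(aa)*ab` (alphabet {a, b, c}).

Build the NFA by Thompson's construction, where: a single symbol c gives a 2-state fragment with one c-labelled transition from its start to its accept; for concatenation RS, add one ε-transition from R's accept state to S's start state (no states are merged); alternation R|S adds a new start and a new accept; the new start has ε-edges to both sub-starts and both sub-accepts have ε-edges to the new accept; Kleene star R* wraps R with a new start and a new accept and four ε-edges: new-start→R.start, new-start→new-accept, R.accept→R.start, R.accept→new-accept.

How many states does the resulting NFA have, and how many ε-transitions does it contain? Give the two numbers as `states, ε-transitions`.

24, 22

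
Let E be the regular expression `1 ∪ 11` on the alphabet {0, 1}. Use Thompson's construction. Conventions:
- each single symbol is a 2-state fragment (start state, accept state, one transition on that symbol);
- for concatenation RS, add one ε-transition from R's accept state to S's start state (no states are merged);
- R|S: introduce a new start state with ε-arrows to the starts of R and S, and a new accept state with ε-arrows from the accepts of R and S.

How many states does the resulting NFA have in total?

Bottom-up over the parse tree:
Each of the 3 symbol leaves contributes a 2-state fragment.
  11 : 4 states
  1 ∪ 11 : 8 states

8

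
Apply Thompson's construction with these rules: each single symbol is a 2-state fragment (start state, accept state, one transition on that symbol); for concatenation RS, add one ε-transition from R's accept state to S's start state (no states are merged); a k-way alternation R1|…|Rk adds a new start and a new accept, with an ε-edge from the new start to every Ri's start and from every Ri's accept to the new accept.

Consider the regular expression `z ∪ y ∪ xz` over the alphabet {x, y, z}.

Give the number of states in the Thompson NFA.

Per subexpression:
Each of the 4 symbol leaves contributes a 2-state fragment.
  xz → 4 states
  z ∪ y ∪ xz → 10 states

10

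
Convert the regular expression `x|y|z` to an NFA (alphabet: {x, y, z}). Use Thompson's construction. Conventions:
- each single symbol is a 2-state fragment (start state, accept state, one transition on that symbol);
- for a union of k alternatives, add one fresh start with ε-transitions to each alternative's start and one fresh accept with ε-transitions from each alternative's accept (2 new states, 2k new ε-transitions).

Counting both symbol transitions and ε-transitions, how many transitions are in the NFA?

Recursing over subexpressions:
Each of the 3 symbol leaves contributes 1 transition (1 symbol, 0 ε).
  x|y|z — 9 transitions (3 symbol, 6 ε)

9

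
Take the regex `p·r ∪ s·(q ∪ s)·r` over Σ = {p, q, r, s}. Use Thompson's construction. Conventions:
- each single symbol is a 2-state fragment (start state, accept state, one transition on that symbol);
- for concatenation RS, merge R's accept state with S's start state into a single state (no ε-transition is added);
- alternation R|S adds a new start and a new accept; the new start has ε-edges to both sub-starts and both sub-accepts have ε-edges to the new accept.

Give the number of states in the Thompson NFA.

Building bottom-up:
Each of the 6 symbol leaves contributes a 2-state fragment.
  p·r — 3 states
  q ∪ s — 6 states
  s·(q ∪ s)·r — 8 states
  p·r ∪ s·(q ∪ s)·r — 13 states

13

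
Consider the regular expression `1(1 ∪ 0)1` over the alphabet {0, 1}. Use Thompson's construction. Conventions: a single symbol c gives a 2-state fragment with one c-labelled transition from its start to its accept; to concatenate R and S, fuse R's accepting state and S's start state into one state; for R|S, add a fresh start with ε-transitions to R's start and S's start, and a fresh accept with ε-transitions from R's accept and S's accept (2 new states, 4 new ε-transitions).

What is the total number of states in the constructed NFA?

8

Bottom-up over the parse tree:
Each of the 4 symbol leaves contributes a 2-state fragment.
  1 ∪ 0 : 6 states
  1(1 ∪ 0)1 : 8 states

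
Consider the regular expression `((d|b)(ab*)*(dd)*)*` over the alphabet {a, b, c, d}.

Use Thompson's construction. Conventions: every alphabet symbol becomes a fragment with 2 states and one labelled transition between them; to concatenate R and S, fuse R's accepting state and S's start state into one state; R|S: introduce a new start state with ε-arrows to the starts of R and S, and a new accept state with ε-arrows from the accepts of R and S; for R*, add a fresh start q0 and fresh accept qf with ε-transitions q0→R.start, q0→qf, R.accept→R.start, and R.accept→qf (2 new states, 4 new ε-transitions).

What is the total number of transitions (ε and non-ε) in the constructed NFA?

26

Bottom-up over the parse tree:
Each of the 6 symbol leaves contributes 1 transition (1 symbol, 0 ε).
  d|b : 6 transitions (2 symbol, 4 ε)
  b* : 5 transitions (1 symbol, 4 ε)
  ab* : 6 transitions (2 symbol, 4 ε)
  (ab*)* : 10 transitions (2 symbol, 8 ε)
  dd : 2 transitions (2 symbol, 0 ε)
  (dd)* : 6 transitions (2 symbol, 4 ε)
  (d|b)(ab*)*(dd)* : 22 transitions (6 symbol, 16 ε)
  ((d|b)(ab*)*(dd)*)* : 26 transitions (6 symbol, 20 ε)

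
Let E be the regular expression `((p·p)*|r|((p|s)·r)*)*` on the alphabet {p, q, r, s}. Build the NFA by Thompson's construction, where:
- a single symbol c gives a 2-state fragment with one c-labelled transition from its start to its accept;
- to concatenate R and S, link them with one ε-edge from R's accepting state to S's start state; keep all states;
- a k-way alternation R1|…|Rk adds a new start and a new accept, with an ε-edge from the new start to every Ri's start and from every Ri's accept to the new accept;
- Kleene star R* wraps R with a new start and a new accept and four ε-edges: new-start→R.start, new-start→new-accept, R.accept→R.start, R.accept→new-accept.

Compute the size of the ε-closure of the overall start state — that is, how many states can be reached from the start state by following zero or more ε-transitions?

Work bottom-up. For each fragment F, track |ε-closure(F.start)| and whether F's accept lies in that closure (i.e. whether F accepts ε). A single-symbol fragment has closure size 1 and does not accept ε.
  p·p — |closure| equals the left operand's closure size = 1 (its accept is not ε-reachable, so the closure stops there)
  (p·p)* — the star's fresh start ε-reaches both the body's start and the fresh accept: |closure| = 2 + 1 = 3
  p|s — new start ε-reaches every alternative's start; none of them accept ε, so the new accept is not reached: |closure| = 1 + 1 + 1 = 3
  (p|s)·r — |closure| equals the left operand's closure size = 3 (its accept is not ε-reachable, so the closure stops there)
  ((p|s)·r)* — the star's fresh start ε-reaches both the body's start and the fresh accept: |closure| = 2 + 3 = 5
  (p·p)*|r|((p|s)·r)* — new start ε-reaches every alternative's start; at least one alternative accepts ε, so the union's new accept is reached too: |closure| = 1 + 3 + 1 + 5 + 1 = 11
  ((p·p)*|r|((p|s)·r)*)* — |closure| = 1 (new start) + 11 (body) + 1 (new accept) = 13

13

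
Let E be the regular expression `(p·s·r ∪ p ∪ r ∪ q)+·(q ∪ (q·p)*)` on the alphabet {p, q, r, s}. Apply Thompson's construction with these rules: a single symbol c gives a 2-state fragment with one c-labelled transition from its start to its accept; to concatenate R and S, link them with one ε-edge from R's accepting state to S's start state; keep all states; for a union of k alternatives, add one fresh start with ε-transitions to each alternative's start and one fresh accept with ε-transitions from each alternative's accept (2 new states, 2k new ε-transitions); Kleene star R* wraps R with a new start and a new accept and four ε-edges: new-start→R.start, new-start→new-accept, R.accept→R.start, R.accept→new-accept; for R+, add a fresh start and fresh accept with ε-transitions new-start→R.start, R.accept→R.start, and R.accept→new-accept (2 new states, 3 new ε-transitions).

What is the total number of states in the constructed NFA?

Building bottom-up:
Each of the 9 symbol leaves contributes a 2-state fragment.
  p·s·r → 6 states
  p·s·r ∪ p ∪ r ∪ q → 14 states
  (p·s·r ∪ p ∪ r ∪ q)+ → 16 states
  q·p → 4 states
  (q·p)* → 6 states
  q ∪ (q·p)* → 10 states
  (p·s·r ∪ p ∪ r ∪ q)+·(q ∪ (q·p)*) → 26 states

26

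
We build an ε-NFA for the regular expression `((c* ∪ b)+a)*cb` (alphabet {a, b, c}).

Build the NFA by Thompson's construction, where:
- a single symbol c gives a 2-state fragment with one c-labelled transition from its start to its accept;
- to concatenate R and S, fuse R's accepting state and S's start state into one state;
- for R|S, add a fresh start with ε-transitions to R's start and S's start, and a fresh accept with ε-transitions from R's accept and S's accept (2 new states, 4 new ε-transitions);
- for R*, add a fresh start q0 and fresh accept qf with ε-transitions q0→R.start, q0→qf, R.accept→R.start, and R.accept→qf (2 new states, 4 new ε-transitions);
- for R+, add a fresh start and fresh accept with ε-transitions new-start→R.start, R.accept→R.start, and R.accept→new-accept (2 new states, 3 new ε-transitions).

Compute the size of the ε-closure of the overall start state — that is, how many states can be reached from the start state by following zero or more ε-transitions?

10

Compute the ε-closure size of each fragment's start state recursively; a symbol fragment's start has no outgoing ε-edge, so its closure is just itself (size 1).
  c* → new start has ε-edges to the inner start and to the new accept, so |ε-closure| = 2 + 1 = 3
  c* ∪ b → |ε-closure| = 1 (new start) + (3 + 1) + 1 (new accept, since some branch ε-reaches its own accept) = 6
  (c* ∪ b)+ → |ε-closure| = 1 + 6 + 1 (new accept, reached because the body accepts ε) = 8
  (c* ∪ b)+a → the left operand accepts ε, so the closure extends into the next operand (the shared merged state is already counted); |ε-closure| = 8 + (1−1) = 8
  ((c* ∪ b)+a)* → |ε-closure| = 1 (new start) + 8 (body) + 1 (new accept) = 10
  ((c* ∪ b)+a)*cb → the left operand accepts ε, so the closure extends into the next operand (the shared merged state is already counted); |ε-closure| = 10 + (1−1) = 10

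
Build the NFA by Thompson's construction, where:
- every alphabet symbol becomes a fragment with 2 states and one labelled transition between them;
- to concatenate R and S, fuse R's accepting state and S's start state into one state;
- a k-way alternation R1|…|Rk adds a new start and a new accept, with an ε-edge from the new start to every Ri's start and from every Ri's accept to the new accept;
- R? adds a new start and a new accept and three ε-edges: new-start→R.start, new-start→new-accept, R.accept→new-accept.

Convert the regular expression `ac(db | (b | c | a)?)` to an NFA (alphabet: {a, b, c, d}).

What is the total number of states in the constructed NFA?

17

Recursing over subexpressions:
Each of the 7 symbol leaves contributes a 2-state fragment.
  db : 3 states
  b | c | a : 8 states
  (b | c | a)? : 10 states
  db | (b | c | a)? : 15 states
  ac(db | (b | c | a)?) : 17 states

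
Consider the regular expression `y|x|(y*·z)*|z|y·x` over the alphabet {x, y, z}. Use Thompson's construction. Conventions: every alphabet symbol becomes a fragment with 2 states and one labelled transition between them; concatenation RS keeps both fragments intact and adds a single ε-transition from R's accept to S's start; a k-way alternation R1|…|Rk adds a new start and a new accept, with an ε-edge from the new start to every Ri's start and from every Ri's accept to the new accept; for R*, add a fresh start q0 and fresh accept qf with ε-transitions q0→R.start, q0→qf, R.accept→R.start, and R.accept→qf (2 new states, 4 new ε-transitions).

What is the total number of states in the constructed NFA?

20

Recursing over subexpressions:
Each of the 7 symbol leaves contributes a 2-state fragment.
  y* — 4 states
  y*·z — 6 states
  (y*·z)* — 8 states
  y·x — 4 states
  y|x|(y*·z)*|z|y·x — 20 states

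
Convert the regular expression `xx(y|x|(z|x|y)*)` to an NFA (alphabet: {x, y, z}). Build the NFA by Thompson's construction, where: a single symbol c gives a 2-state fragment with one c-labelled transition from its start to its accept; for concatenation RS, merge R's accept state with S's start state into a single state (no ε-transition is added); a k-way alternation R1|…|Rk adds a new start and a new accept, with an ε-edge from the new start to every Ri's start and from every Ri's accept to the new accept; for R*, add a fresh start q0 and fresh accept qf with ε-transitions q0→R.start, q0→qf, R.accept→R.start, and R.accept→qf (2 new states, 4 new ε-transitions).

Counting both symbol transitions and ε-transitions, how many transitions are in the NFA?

23

Recursing over subexpressions:
Each of the 7 symbol leaves contributes 1 transition (1 symbol, 0 ε).
  z|x|y — 9 transitions (3 symbol, 6 ε)
  (z|x|y)* — 13 transitions (3 symbol, 10 ε)
  y|x|(z|x|y)* — 21 transitions (5 symbol, 16 ε)
  xx(y|x|(z|x|y)*) — 23 transitions (7 symbol, 16 ε)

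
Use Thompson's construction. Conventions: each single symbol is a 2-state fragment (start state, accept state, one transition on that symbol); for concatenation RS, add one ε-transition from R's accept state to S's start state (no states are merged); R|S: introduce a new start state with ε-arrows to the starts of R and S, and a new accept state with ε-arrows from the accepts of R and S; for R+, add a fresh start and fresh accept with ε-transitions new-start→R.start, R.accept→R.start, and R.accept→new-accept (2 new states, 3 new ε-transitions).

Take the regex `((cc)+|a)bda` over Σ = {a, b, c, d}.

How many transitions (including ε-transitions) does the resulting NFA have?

By structural recursion:
Each of the 6 symbol leaves contributes 1 transition (1 symbol, 0 ε).
  cc — 3 transitions (2 symbol, 1 ε)
  (cc)+ — 6 transitions (2 symbol, 4 ε)
  (cc)+|a — 11 transitions (3 symbol, 8 ε)
  ((cc)+|a)bda — 17 transitions (6 symbol, 11 ε)

17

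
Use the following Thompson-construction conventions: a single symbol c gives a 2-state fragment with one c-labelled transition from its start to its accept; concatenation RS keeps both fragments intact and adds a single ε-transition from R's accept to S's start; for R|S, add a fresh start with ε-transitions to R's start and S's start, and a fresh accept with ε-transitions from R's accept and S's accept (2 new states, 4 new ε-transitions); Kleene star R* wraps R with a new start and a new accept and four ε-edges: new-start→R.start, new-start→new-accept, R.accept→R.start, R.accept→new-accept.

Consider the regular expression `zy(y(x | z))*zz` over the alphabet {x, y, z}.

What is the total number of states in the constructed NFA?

18

Per subexpression:
Each of the 7 symbol leaves contributes a 2-state fragment.
  x | z = 6 states
  y(x | z) = 8 states
  (y(x | z))* = 10 states
  zy(y(x | z))*zz = 18 states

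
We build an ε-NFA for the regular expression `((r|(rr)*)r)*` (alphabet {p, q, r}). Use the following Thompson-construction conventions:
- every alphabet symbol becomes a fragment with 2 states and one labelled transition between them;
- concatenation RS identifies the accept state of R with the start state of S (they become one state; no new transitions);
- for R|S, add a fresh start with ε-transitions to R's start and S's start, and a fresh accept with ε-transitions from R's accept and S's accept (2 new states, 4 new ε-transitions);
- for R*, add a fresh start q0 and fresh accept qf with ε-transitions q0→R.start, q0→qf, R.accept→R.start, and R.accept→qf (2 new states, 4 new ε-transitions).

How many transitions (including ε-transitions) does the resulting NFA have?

Per subexpression:
Each of the 4 symbol leaves contributes 1 transition (1 symbol, 0 ε).
  rr = 2 transitions (2 symbol, 0 ε)
  (rr)* = 6 transitions (2 symbol, 4 ε)
  r|(rr)* = 11 transitions (3 symbol, 8 ε)
  (r|(rr)*)r = 12 transitions (4 symbol, 8 ε)
  ((r|(rr)*)r)* = 16 transitions (4 symbol, 12 ε)

16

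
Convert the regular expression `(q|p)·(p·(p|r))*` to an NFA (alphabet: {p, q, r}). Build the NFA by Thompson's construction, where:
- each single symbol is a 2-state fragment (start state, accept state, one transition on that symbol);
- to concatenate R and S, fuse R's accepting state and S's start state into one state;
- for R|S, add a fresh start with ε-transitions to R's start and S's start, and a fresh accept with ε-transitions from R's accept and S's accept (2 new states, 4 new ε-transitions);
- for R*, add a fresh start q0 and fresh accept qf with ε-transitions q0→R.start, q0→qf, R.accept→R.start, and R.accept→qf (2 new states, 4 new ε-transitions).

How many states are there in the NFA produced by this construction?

14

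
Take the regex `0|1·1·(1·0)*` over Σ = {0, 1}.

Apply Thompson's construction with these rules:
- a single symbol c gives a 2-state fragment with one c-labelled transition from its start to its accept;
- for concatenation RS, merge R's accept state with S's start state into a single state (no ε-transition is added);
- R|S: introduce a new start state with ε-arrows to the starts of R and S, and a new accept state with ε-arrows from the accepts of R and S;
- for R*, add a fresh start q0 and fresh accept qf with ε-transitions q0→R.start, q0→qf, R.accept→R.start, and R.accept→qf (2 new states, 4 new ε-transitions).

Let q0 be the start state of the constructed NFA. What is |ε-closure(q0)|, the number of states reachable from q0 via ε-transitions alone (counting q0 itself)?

3

Let C(F) = |ε-closure(F.start)| within fragment F, and note whether F accepts ε. Symbol fragments have C = 1 and do not accept ε. Then:
  1·0 : |ε-closure| equals the left operand's closure size = 1 (its accept is not ε-reachable, so the closure stops there)
  (1·0)* : new start has ε-edges to the inner start and to the new accept, so |ε-closure| = 2 + 1 = 3
  1·1·(1·0)* : same as the first factor's closure: |ε-closure| = 1
  0|1·1·(1·0)* : new start ε-reaches every alternative's start; none of them accept ε, so the new accept is not reached: |ε-closure| = 1 + 1 + 1 = 3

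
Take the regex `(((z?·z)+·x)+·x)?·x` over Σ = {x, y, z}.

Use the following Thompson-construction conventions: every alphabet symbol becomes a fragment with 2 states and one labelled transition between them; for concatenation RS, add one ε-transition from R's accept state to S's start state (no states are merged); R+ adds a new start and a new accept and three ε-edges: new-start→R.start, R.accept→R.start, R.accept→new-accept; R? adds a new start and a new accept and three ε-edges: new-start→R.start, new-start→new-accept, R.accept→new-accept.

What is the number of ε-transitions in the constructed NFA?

16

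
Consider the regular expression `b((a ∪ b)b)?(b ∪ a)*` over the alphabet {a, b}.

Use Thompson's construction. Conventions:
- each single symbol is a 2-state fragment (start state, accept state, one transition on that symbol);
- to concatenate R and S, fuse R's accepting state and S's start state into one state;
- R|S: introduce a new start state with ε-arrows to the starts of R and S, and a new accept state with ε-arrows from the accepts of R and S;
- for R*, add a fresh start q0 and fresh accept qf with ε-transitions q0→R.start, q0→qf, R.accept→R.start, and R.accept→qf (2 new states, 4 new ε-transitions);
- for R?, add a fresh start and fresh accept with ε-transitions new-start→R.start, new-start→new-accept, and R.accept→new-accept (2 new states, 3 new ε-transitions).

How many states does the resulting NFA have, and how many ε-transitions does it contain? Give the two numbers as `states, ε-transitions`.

17, 15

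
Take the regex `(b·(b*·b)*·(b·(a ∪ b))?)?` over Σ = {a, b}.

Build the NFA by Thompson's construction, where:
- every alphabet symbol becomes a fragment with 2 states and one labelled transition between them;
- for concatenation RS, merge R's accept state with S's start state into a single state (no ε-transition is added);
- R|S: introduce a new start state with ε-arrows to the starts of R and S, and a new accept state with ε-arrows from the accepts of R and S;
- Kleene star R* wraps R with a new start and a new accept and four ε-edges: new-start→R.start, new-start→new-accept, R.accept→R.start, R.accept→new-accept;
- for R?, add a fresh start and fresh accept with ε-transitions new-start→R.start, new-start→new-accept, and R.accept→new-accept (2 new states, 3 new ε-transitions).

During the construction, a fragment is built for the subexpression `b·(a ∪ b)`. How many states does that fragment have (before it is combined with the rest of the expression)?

7

Fragment for `b·(a ∪ b)`:
Each of the 3 symbol leaves contributes a 2-state fragment.
  a ∪ b — 6 states
  b·(a ∪ b) — 7 states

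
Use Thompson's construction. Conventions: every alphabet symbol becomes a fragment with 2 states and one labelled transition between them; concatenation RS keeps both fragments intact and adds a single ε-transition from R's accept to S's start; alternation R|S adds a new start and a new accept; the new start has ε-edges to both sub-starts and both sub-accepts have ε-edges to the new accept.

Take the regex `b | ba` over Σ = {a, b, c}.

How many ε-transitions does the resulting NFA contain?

5

By structural recursion:
Each of the 3 symbol leaves contributes 0 ε-transitions.
  ba → 1 ε-transition
  b | ba → 5 ε-transitions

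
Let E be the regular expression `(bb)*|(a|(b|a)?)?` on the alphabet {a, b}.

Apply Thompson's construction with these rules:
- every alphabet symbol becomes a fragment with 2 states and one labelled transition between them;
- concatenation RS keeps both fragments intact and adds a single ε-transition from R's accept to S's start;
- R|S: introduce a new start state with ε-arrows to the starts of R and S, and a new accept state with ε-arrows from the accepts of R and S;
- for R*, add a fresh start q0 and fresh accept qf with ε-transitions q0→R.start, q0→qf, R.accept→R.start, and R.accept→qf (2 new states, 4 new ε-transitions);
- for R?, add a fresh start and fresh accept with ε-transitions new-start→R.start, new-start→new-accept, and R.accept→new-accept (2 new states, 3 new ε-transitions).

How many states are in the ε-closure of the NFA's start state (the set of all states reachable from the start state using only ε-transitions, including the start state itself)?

Compute the ε-closure size of each fragment's start state recursively; a symbol fragment's start has no outgoing ε-edge, so its closure is just itself (size 1).
  bb — |ε-closure| equals the left operand's closure size = 1 (its accept is not ε-reachable, so the closure stops there)
  (bb)* — the star's fresh start ε-reaches both the body's start and the fresh accept: |ε-closure| = 2 + 1 = 3
  b|a — |ε-closure| = 1 + 1 + 1 = 3 (the new accept is not ε-reachable since no branch accepts ε)
  (b|a)? — |ε-closure| = 1 (new start) + 3 (body) + 1 (new accept, via ε) = 5
  a|(b|a)? — |ε-closure| = 1 (new start) + (1 + 5) + 1 (new accept, since some branch ε-reaches its own accept) = 8
  (a|(b|a)?)? — new start has ε-edges to the inner start and to the new accept, so |ε-closure| = 2 + 8 = 10
  (bb)*|(a|(b|a)?)? — |ε-closure| = 1 (new start) + (3 + 10) + 1 (new accept, since some branch ε-reaches its own accept) = 15

15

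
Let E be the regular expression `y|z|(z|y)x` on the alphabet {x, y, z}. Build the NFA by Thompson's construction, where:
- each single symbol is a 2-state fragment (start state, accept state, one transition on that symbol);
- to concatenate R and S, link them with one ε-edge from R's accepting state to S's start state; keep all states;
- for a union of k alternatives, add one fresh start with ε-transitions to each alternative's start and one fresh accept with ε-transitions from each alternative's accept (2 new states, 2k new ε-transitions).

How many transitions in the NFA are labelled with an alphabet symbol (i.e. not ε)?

5

By structural recursion:
Each of the 5 symbol leaves contributes exactly 1 symbol transition.
  z|y = 2 symbol transitions
  (z|y)x = 3 symbol transitions
  y|z|(z|y)x = 5 symbol transitions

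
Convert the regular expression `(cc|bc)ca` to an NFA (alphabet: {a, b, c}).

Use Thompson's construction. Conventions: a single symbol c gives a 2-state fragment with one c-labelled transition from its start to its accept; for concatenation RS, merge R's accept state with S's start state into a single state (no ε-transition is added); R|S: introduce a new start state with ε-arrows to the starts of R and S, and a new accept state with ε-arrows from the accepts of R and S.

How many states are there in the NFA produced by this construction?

By structural recursion:
Each of the 6 symbol leaves contributes a 2-state fragment.
  cc — 3 states
  bc — 3 states
  cc|bc — 8 states
  (cc|bc)ca — 10 states

10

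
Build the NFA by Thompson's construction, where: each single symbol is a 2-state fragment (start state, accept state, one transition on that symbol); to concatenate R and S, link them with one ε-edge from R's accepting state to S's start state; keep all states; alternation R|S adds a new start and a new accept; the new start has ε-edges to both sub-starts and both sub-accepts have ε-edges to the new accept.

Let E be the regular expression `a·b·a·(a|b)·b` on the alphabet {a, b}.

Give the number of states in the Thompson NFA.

14

Building bottom-up:
Each of the 6 symbol leaves contributes a 2-state fragment.
  a|b : 6 states
  a·b·a·(a|b)·b : 14 states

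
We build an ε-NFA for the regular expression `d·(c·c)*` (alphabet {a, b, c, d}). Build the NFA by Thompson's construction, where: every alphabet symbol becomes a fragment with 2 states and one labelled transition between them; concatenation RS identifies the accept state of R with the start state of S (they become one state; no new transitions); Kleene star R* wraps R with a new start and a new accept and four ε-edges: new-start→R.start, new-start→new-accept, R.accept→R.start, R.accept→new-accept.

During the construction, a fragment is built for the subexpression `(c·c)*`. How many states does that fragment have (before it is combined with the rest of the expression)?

5

Fragment for `(c·c)*`:
Each of the 2 symbol leaves contributes a 2-state fragment.
  c·c = 3 states
  (c·c)* = 5 states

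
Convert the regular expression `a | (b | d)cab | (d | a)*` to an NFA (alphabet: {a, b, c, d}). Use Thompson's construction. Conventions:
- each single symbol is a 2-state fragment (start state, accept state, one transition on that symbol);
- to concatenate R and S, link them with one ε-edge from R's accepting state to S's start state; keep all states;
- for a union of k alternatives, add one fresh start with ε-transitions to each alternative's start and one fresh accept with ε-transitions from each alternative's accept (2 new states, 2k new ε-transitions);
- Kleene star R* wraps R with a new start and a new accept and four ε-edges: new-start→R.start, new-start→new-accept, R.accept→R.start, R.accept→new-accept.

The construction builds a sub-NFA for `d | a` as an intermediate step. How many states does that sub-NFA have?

6

Fragment for `d | a`:
Each of the 2 symbol leaves contributes a 2-state fragment.
  d | a — 6 states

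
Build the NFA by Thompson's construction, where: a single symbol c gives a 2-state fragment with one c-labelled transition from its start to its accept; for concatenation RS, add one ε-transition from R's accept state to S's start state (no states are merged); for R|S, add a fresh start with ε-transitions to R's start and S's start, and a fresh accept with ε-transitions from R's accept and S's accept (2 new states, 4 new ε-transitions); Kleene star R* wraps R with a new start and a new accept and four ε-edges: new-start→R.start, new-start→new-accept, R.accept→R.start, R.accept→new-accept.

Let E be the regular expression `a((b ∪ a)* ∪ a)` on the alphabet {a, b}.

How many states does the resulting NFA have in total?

Recursing over subexpressions:
Each of the 4 symbol leaves contributes a 2-state fragment.
  b ∪ a = 6 states
  (b ∪ a)* = 8 states
  (b ∪ a)* ∪ a = 12 states
  a((b ∪ a)* ∪ a) = 14 states

14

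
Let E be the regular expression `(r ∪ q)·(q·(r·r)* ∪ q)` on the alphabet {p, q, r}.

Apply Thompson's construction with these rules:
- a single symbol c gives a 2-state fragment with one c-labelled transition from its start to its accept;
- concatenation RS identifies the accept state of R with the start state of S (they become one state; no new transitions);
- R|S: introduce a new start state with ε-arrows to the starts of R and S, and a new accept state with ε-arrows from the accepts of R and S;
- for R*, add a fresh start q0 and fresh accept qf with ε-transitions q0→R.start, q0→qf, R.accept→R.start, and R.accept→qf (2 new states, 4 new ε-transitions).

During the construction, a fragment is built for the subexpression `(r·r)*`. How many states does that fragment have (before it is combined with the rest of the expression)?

5

Fragment for `(r·r)*`:
Each of the 2 symbol leaves contributes a 2-state fragment.
  r·r = 3 states
  (r·r)* = 5 states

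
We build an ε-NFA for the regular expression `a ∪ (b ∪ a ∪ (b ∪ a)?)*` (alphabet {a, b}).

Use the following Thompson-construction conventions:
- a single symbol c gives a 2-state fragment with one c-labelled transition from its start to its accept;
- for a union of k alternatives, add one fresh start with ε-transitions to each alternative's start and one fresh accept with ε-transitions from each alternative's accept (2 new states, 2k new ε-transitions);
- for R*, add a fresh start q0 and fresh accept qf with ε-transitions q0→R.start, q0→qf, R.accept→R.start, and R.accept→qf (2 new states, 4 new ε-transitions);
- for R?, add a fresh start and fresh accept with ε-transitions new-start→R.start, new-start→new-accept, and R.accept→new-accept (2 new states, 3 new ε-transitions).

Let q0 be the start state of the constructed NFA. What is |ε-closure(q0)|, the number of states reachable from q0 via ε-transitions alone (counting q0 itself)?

14

Let C(F) = |ε-closure(F.start)| within fragment F, and note whether F accepts ε. Symbol fragments have C = 1 and do not accept ε. Then:
  b ∪ a — new start ε-reaches every alternative's start; none of them accept ε, so the new accept is not reached: C = 1 + 1 + 1 = 3
  (b ∪ a)? — new start has ε-edges to the inner start and to the new accept, so C = 2 + 3 = 5
  b ∪ a ∪ (b ∪ a)? — new start ε-reaches every alternative's start; at least one alternative accepts ε, so the union's new accept is reached too: C = 1 + 1 + 1 + 5 + 1 = 9
  (b ∪ a ∪ (b ∪ a)?)* — C = 1 (new start) + 9 (body) + 1 (new accept) = 11
  a ∪ (b ∪ a ∪ (b ∪ a)?)* — new start ε-reaches every alternative's start; at least one alternative accepts ε, so the union's new accept is reached too: C = 1 + 1 + 11 + 1 = 14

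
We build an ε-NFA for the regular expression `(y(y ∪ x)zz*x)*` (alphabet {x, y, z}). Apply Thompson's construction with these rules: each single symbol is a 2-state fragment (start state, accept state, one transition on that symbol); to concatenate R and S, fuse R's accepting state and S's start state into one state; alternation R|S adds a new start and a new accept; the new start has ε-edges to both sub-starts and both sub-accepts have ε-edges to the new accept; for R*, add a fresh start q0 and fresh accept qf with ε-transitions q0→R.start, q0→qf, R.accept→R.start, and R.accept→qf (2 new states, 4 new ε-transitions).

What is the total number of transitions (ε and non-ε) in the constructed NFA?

18

By structural recursion:
Each of the 6 symbol leaves contributes 1 transition (1 symbol, 0 ε).
  y ∪ x → 6 transitions (2 symbol, 4 ε)
  z* → 5 transitions (1 symbol, 4 ε)
  y(y ∪ x)zz*x → 14 transitions (6 symbol, 8 ε)
  (y(y ∪ x)zz*x)* → 18 transitions (6 symbol, 12 ε)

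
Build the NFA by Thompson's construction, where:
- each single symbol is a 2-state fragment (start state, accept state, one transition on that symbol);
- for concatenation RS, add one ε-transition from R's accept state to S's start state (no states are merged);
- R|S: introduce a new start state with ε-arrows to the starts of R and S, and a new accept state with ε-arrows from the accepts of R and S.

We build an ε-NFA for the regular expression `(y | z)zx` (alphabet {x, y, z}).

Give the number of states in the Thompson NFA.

10

Bottom-up over the parse tree:
Each of the 4 symbol leaves contributes a 2-state fragment.
  y | z = 6 states
  (y | z)zx = 10 states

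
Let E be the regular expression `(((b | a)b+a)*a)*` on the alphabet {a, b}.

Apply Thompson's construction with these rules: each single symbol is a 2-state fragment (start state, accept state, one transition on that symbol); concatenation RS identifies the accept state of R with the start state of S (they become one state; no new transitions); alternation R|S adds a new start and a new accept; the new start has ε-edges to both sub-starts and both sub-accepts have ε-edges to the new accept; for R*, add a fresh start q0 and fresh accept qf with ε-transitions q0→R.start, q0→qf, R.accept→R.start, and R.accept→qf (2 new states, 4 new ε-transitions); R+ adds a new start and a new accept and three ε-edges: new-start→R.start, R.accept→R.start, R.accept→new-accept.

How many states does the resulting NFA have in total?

Per subexpression:
Each of the 5 symbol leaves contributes a 2-state fragment.
  b | a : 6 states
  b+ : 4 states
  (b | a)b+a : 10 states
  ((b | a)b+a)* : 12 states
  ((b | a)b+a)*a : 13 states
  (((b | a)b+a)*a)* : 15 states

15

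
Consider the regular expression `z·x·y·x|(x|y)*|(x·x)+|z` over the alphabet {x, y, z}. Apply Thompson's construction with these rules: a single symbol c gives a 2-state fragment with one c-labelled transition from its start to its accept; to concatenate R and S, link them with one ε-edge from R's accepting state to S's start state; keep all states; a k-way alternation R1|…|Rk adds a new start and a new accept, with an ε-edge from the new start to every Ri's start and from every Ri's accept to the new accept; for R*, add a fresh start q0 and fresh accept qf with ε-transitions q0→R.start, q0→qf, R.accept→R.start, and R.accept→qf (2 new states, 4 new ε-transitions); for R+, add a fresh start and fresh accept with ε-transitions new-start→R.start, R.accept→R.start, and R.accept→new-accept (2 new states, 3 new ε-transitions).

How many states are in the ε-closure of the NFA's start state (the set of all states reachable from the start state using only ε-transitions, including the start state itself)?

11

Let C(F) = |ε-closure(F.start)| within fragment F, and note whether F accepts ε. Symbol fragments have C = 1 and do not accept ε. Then:
  z·x·y·x — C equals the left operand's closure size = 1 (its accept is not ε-reachable, so the closure stops there)
  x|y — C = 1 + 1 + 1 = 3 (the new accept is not ε-reachable since no branch accepts ε)
  (x|y)* — C = 1 (new start) + 3 (body) + 1 (new accept) = 5
  x·x — same as the first factor's closure: C = 1
  (x·x)+ — new start ε-reaches only the body's start; the new accept needs a symbol first: C = 1 + 1 = 2
  z·x·y·x|(x|y)*|(x·x)+|z — new start ε-reaches every alternative's start; at least one alternative accepts ε, so the union's new accept is reached too: C = 1 + 1 + 5 + 2 + 1 + 1 = 11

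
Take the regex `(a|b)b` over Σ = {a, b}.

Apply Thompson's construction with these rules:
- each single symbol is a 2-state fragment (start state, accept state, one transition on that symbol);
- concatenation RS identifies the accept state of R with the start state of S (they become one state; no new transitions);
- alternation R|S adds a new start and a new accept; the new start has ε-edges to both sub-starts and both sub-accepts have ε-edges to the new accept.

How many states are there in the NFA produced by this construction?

Building bottom-up:
Each of the 3 symbol leaves contributes a 2-state fragment.
  a|b : 6 states
  (a|b)b : 7 states

7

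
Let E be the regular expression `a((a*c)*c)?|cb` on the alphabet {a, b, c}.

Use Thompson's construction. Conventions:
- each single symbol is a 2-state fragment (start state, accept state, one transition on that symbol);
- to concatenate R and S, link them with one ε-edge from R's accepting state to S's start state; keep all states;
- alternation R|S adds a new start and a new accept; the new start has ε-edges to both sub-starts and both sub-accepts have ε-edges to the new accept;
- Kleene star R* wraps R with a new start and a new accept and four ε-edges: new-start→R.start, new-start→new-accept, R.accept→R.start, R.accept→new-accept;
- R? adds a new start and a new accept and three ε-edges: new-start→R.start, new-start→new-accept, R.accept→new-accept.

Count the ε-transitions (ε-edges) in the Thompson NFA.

Recursing over subexpressions:
Each of the 6 symbol leaves contributes 0 ε-transitions.
  a* → 4 ε-transitions
  a*c → 5 ε-transitions
  (a*c)* → 9 ε-transitions
  (a*c)*c → 10 ε-transitions
  ((a*c)*c)? → 13 ε-transitions
  a((a*c)*c)? → 14 ε-transitions
  cb → 1 ε-transition
  a((a*c)*c)?|cb → 19 ε-transitions

19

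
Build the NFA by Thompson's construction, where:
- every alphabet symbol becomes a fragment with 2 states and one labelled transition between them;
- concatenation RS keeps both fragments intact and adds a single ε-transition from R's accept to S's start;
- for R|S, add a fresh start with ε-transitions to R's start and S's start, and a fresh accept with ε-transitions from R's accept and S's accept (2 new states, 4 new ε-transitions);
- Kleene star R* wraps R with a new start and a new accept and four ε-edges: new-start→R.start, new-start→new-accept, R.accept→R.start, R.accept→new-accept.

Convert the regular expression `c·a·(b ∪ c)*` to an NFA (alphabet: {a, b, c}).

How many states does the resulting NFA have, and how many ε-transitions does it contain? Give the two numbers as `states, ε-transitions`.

Per subexpression:
Each of the 4 symbol leaves contributes 2 states and 0 ε-transitions.
  b ∪ c — 6 states, 4 ε-transitions
  (b ∪ c)* — 8 states, 8 ε-transitions
  c·a·(b ∪ c)* — 12 states, 10 ε-transitions

12, 10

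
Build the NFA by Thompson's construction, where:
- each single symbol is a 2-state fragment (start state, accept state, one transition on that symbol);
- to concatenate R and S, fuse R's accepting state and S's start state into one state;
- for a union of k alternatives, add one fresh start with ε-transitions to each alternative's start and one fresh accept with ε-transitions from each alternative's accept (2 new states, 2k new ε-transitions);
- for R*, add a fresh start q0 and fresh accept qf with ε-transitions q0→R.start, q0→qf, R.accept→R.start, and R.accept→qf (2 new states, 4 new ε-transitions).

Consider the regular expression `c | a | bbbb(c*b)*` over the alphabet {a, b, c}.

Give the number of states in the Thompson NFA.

By structural recursion:
Each of the 8 symbol leaves contributes a 2-state fragment.
  c* = 4 states
  c*b = 5 states
  (c*b)* = 7 states
  bbbb(c*b)* = 11 states
  c | a | bbbb(c*b)* = 17 states

17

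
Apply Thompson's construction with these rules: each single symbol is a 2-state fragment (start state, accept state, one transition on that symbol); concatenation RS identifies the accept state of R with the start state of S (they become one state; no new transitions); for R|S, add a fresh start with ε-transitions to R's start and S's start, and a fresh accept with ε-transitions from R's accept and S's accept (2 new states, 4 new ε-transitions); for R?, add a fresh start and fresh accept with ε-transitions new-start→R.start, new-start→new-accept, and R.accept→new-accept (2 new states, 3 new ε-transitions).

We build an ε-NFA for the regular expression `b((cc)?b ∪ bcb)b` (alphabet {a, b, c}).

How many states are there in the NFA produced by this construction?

By structural recursion:
Each of the 8 symbol leaves contributes a 2-state fragment.
  cc = 3 states
  (cc)? = 5 states
  (cc)?b = 6 states
  bcb = 4 states
  (cc)?b ∪ bcb = 12 states
  b((cc)?b ∪ bcb)b = 14 states

14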